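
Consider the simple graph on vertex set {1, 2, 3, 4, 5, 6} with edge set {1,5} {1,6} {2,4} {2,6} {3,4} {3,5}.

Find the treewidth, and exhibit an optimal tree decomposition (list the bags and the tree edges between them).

Each bag holds 3 vertices, so the decomposition has width 2, which upper-bounds the treewidth. Since 4–2–6–1–5–3–4 is a cycle in G, G is not acyclic. Forests are exactly the graphs of treewidth ≤ 1, so tw(G) ≥ 2. Therefore the treewidth is 2.

Treewidth 2.
One such decomposition:
Bags: B1 = {2, 4, 6}  B2 = {1, 4, 6}  B3 = {1, 4, 5}  B4 = {3, 4, 5}
Tree: B1–B2, B2–B3, B3–B4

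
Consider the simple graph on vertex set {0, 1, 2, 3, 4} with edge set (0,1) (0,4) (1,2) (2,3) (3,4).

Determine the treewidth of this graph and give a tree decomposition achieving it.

Treewidth 2.
Bags: B1 = {1, 2, 3}  B2 = {1, 3, 4}  B3 = {0, 1, 4}
Tree: B1–B2, B2–B3

The largest bag has 3 vertices, giving width 2; this decomposition certifies tw(G) ≤ 2. Since 1–2–3–4–0–1 is a cycle in G, G is not acyclic. Forests are exactly the graphs of treewidth ≤ 1, so tw(G) ≥ 2. Hence tw(G) = 2 exactly.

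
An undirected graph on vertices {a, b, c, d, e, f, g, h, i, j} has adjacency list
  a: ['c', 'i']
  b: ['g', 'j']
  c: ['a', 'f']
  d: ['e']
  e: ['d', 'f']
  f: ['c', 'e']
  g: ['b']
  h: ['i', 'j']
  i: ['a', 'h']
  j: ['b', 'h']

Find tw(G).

A width-1 tree decomposition is:
Bags: B1 = {b, g}  B2 = {b, j}  B3 = {h, j}  B4 = {h, i}  B5 = {a, i}  B6 = {a, c}  B7 = {c, f}  B8 = {e, f}  B9 = {d, e}
Tree: B1–B2, B2–B3, B3–B4, B4–B5, B5–B6, B6–B7, B7–B8, B8–B9
Each bag holds 2 vertices, so the decomposition has width 1, which upper-bounds the treewidth. G has an edge, so its treewidth is at least 1. Combining the bounds, tw(G) = 1.

1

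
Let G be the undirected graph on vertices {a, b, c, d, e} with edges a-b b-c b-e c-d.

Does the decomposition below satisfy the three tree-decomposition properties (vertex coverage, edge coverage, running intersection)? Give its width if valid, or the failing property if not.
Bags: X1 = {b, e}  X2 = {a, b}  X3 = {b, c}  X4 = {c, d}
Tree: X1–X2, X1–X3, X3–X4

Checking the three conditions: (i) the bags cover all of {a, b, c, d, e}; (ii) for each edge, some bag contains both endpoints; (iii) the bags containing any fixed vertex form a subtree. All hold, so the decomposition is valid with width 2 − 1 = 1.

Yes; width 1.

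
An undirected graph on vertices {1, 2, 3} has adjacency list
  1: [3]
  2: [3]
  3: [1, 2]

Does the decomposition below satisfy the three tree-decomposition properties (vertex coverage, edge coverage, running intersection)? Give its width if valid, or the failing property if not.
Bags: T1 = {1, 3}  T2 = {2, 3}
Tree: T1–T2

Yes; width 1.

Every vertex of G appears in some bag (union = {1, 2, 3}); every edge is covered by a bag; and for each vertex v the set of bags containing v is connected in the bag tree. The decomposition is therefore valid. The largest bag has 2 vertices, so the width is 1.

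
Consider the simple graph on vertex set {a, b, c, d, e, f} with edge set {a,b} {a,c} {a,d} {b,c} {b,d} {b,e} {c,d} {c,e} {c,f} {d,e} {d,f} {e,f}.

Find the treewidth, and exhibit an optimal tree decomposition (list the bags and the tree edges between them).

Each bag holds 4 vertices, so the decomposition has width 3, which upper-bounds the treewidth. For the lower bound, the 4 vertices {c, d, e, f} are pairwise adjacent, and any tree decomposition puts a clique entirely inside one bag — forcing width ≥ 3. Combining the bounds, tw(G) = 3.

Treewidth 3.
Bags: B1 = {b, c, d, e}  B2 = {c, d, e, f}  B3 = {a, b, c, d}
Tree: B1–B2, B1–B3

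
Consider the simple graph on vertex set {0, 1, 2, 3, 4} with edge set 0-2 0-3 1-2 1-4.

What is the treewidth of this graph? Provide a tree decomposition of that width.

Each bag holds 2 vertices, so the decomposition has width 1, which upper-bounds the treewidth. G has an edge, so its treewidth is at least 1. Therefore the treewidth is 1.

Treewidth 1.
One such decomposition:
Bags: B1 = {1, 4}  B2 = {1, 2}  B3 = {0, 2}  B4 = {0, 3}
Tree: B1–B2, B2–B3, B3–B4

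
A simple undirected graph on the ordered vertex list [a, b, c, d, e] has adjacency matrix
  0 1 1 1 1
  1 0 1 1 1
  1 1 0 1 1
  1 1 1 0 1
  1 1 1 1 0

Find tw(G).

A width-4 tree decomposition is:
Bags: B1 = {a, b, c, d, e}
Tree: (single bag)
With just one bag of size 5, the width is 5 − 1 = 4, so tw(G) ≤ 4. For the lower bound, the 5 vertices {a, b, c, d, e} are pairwise adjacent, and any tree decomposition puts a clique entirely inside one bag — forcing width ≥ 4. Combining the bounds, tw(G) = 4.

4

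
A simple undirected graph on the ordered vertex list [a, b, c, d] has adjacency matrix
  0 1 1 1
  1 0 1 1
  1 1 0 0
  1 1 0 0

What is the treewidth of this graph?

2

A width-2 tree decomposition is:
Bags: B1 = {a, b, c}  B2 = {a, b, d}
Tree: B1–B2
Every bag has size at most 3, so the width is 3 − 1 = 2 and tw(G) ≤ 2. On the other hand G contains the 3-clique {a, b, d}. A clique must lie in a single bag of any decomposition, so no decomposition can have width below 2. Combining the bounds, tw(G) = 2.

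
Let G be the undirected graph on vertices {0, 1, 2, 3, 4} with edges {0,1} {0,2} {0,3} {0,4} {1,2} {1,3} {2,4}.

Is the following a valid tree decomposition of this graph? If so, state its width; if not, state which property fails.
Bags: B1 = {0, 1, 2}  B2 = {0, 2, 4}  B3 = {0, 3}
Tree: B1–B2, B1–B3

A tree decomposition must satisfy three properties: every vertex lies in some bag; for every edge, both endpoints lie together in some bag; and for every vertex, the bags containing it form a connected subtree. Here edge (1,3) lies in no bag, so the decomposition is invalid.

No — edge (1,3) lies in no bag.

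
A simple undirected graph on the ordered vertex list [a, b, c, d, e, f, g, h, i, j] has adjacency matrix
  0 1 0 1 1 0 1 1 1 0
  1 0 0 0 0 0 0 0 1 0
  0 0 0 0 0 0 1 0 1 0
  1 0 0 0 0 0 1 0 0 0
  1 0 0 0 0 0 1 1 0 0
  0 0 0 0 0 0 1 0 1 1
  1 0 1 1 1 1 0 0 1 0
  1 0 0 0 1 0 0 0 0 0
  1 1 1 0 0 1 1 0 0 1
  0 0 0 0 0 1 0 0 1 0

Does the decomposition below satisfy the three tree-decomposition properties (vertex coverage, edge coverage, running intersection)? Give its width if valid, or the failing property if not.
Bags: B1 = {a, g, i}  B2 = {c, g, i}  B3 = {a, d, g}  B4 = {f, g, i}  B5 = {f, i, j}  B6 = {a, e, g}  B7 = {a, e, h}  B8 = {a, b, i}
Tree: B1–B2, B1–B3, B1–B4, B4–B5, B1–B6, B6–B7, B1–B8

Vertex coverage: the bags together contain {a, b, c, d, e, f, g, h, i, j}, the full vertex set. Edge coverage: each edge of G has both endpoints in at least one bag. Running intersection: for every vertex, the bags containing it form a connected subtree. All three properties hold, so this is a valid tree decomposition of width max|bag| − 1 = 2, and hence tw(G) ≤ 2.

Yes; width 2.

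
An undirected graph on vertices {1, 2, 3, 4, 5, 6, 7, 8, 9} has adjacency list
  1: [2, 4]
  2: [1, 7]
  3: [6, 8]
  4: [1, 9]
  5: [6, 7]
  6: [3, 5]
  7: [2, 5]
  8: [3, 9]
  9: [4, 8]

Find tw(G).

2

A width-2 tree decomposition is:
Bags: B1 = {1, 4, 9}  B2 = {1, 8, 9}  B3 = {1, 3, 8}  B4 = {1, 3, 6}  B5 = {1, 5, 6}  B6 = {1, 5, 7}  B7 = {1, 2, 7}
Tree: B1–B2, B2–B3, B3–B4, B4–B5, B5–B6, B6–B7
Every bag has size at most 3, so the width is 3 − 1 = 2 and tw(G) ≤ 2. Since 1–4–9–8–3–6–5–7–2–1 is a cycle in G, G is not acyclic. Forests are exactly the graphs of treewidth ≤ 1, so tw(G) ≥ 2. Hence tw(G) = 2 exactly.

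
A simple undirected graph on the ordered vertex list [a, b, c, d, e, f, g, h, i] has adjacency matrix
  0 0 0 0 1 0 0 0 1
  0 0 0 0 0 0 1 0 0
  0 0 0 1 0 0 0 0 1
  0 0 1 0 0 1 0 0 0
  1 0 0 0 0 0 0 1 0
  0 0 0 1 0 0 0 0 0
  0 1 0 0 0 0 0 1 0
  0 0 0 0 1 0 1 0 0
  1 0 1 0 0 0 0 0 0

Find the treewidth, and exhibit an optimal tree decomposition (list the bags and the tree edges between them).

Treewidth 1.
One optimal decomposition is:
Bags: B1 = {b, g}  B2 = {g, h}  B3 = {e, h}  B4 = {a, e}  B5 = {a, i}  B6 = {c, i}  B7 = {c, d}  B8 = {d, f}
Tree: B1–B2, B2–B3, B3–B4, B4–B5, B5–B6, B6–B7, B7–B8

The largest bag has 2 vertices, giving width 1; this decomposition certifies tw(G) ≤ 1. G has an edge, so its treewidth is at least 1. Therefore the treewidth is 1.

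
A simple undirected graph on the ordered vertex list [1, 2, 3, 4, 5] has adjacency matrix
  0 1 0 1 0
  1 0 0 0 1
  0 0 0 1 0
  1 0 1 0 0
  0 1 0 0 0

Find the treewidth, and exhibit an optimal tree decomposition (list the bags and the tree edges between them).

Treewidth 1.
One such decomposition:
Bags: B1 = {2, 5}  B2 = {1, 2}  B3 = {1, 4}  B4 = {3, 4}
Tree: B1–B2, B2–B3, B3–B4

The largest bag has 2 vertices, giving width 1; this decomposition certifies tw(G) ≤ 1. Since G has at least one edge (e.g. 5–2), it is not an edgeless graph, so tw(G) ≥ 1. Hence tw(G) = 1 exactly.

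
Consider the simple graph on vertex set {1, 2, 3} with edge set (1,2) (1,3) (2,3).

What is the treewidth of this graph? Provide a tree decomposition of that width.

Treewidth 2.
Bags: B1 = {1, 2, 3}
Tree: (single bag)

A single bag containing all 3 vertices is trivially a valid decomposition of width 2. For the lower bound, the 3 vertices {1, 2, 3} are pairwise adjacent, and any tree decomposition puts a clique entirely inside one bag — forcing width ≥ 2. The upper and lower bounds meet at 2, so that is the treewidth.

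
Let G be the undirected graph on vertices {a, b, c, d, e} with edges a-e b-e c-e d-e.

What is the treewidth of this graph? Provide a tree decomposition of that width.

Treewidth 1.
One optimal decomposition is:
Bags: B1 = {d, e}  B2 = {a, e}  B3 = {c, e}  B4 = {b, e}
Tree: B1–B2, B1–B3, B1–B4

Every bag has size at most 2, so the width is 2 − 1 = 1 and tw(G) ≤ 1. Any graph with an edge has treewidth ≥ 1, and G has the edge d–e. Therefore the treewidth is 1.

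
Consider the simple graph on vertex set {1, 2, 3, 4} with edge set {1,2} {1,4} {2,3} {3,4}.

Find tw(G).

A width-2 tree decomposition is:
Bags: B1 = {1, 3, 4}  B2 = {1, 2, 3}
Tree: B1–B2
Each bag holds 3 vertices, so the decomposition has width 2, which upper-bounds the treewidth. Since 3–4–1–2–3 is a cycle in G, G is not acyclic. Forests are exactly the graphs of treewidth ≤ 1, so tw(G) ≥ 2. Hence tw(G) = 2 exactly.

2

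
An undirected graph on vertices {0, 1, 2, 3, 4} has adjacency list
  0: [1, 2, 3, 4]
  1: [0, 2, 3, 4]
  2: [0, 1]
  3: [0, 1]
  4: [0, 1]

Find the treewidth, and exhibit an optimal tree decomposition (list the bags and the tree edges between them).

Each bag holds 3 vertices, so the decomposition has width 2, which upper-bounds the treewidth. On the other hand G contains the 3-clique {0, 1, 2}. A clique must lie in a single bag of any decomposition, so no decomposition can have width below 2. Combining the bounds, tw(G) = 2.

Treewidth 2.
One such decomposition:
Bags: B1 = {0, 1, 3}  B2 = {0, 1, 4}  B3 = {0, 1, 2}
Tree: B1–B2, B2–B3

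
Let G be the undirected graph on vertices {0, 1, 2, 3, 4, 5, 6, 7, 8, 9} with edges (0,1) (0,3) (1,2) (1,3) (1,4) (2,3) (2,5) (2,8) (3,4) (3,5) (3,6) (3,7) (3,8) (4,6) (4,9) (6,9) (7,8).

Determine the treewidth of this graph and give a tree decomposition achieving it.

Treewidth 2.
One such decomposition:
Bags: B1 = {0, 1, 3}  B2 = {1, 3, 4}  B3 = {3, 4, 6}  B4 = {1, 2, 3}  B5 = {2, 3, 8}  B6 = {3, 7, 8}  B7 = {4, 6, 9}  B8 = {2, 3, 5}
Tree: B1–B2, B2–B3, B2–B4, B4–B5, B5–B6, B3–B7, B5–B8

The largest bag has 3 vertices, giving width 2; this decomposition certifies tw(G) ≤ 2. For the lower bound, the 3 vertices {4, 6, 9} are pairwise adjacent, and any tree decomposition puts a clique entirely inside one bag — forcing width ≥ 2. Therefore the treewidth is 2.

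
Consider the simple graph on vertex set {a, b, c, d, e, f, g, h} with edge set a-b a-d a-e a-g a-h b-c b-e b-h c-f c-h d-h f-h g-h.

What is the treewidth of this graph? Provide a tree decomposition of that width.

Treewidth 2.
One such decomposition:
Bags: B1 = {a, d, h}  B2 = {a, b, h}  B3 = {b, c, h}  B4 = {a, g, h}  B5 = {c, f, h}  B6 = {a, b, e}
Tree: B1–B2, B2–B3, B2–B4, B3–B5, B2–B6

Every bag has size at most 3, so the width is 3 − 1 = 2 and tw(G) ≤ 2. For the lower bound, the 3 vertices {a, b, e} are pairwise adjacent, and any tree decomposition puts a clique entirely inside one bag — forcing width ≥ 2. Combining the bounds, tw(G) = 2.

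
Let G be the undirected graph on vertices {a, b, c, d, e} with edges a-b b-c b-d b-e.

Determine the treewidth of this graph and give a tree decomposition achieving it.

Treewidth 1.
One such decomposition:
Bags: B1 = {b, e}  B2 = {b, c}  B3 = {a, b}  B4 = {b, d}
Tree: B1–B2, B1–B3, B3–B4

Every bag has size at most 2, so the width is 2 − 1 = 1 and tw(G) ≤ 1. G has an edge, so its treewidth is at least 1. Therefore the treewidth is 1.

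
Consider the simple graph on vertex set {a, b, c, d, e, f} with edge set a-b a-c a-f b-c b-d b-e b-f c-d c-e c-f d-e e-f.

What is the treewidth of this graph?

A width-3 tree decomposition is:
Bags: B1 = {b, c, e, f}  B2 = {b, c, d, e}  B3 = {a, b, c, f}
Tree: B1–B2, B1–B3
Each bag holds 4 vertices, so the decomposition has width 3, which upper-bounds the treewidth. For the lower bound, the 4 vertices {b, c, d, e} are pairwise adjacent, and any tree decomposition puts a clique entirely inside one bag — forcing width ≥ 3. Hence tw(G) = 3 exactly.

3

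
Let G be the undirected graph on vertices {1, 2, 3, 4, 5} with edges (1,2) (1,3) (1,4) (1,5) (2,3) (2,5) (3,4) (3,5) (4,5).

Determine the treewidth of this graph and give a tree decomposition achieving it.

Treewidth 3.
One such decomposition:
Bags: B1 = {1, 2, 3, 5}  B2 = {1, 3, 4, 5}
Tree: B1–B2

Each bag holds 4 vertices, so the decomposition has width 3, which upper-bounds the treewidth. For the lower bound, the 4 vertices {1, 2, 3, 5} are pairwise adjacent, and any tree decomposition puts a clique entirely inside one bag — forcing width ≥ 3. Hence tw(G) = 3 exactly.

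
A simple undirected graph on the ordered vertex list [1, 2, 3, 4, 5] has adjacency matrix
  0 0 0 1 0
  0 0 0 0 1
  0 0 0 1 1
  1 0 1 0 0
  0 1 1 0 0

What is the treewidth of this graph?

A width-1 tree decomposition is:
Bags: B1 = {1, 4}  B2 = {3, 4}  B3 = {3, 5}  B4 = {2, 5}
Tree: B1–B2, B2–B3, B3–B4
Each bag holds 2 vertices, so the decomposition has width 1, which upper-bounds the treewidth. Any graph with an edge has treewidth ≥ 1, and G has the edge 1–4. Hence tw(G) = 1 exactly.

1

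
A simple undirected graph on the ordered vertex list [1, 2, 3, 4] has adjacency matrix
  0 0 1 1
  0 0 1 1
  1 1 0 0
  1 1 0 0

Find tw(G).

2

A width-2 tree decomposition is:
Bags: B1 = {2, 3, 4}  B2 = {1, 3, 4}
Tree: B1–B2
Each bag holds 3 vertices, so the decomposition has width 2, which upper-bounds the treewidth. For the lower bound, G contains the cycle 3–2–4–1–3, so G is not a forest; only forests have treewidth ≤ 1, hence tw(G) ≥ 2. Hence tw(G) = 2 exactly.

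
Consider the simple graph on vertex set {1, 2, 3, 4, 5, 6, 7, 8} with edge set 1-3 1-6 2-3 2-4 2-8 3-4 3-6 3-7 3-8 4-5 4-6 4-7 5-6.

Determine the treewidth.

2

A width-2 tree decomposition is:
Bags: B1 = {3, 4, 7}  B2 = {3, 4, 6}  B3 = {2, 3, 4}  B4 = {4, 5, 6}  B5 = {1, 3, 6}  B6 = {2, 3, 8}
Tree: B1–B2, B1–B3, B2–B4, B2–B5, B3–B6
The largest bag has 3 vertices, giving width 2; this decomposition certifies tw(G) ≤ 2. For the lower bound, the 3 vertices {2, 3, 8} are pairwise adjacent, and any tree decomposition puts a clique entirely inside one bag — forcing width ≥ 2. The upper and lower bounds meet at 2, so that is the treewidth.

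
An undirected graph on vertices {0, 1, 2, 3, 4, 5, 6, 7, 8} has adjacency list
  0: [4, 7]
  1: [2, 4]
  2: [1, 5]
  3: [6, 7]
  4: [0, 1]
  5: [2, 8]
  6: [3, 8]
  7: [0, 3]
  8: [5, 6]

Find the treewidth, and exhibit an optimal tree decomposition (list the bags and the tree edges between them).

The largest bag has 3 vertices, giving width 2; this decomposition certifies tw(G) ≤ 2. The edges 3–7–0–4–1–2–5–8–6–3 form a cycle, so G is not a tree and its treewidth is at least 2. Hence tw(G) = 2 exactly.

Treewidth 2.
Bags: B1 = {0, 3, 7}  B2 = {0, 3, 4}  B3 = {1, 3, 4}  B4 = {1, 2, 3}  B5 = {2, 3, 5}  B6 = {3, 5, 8}  B7 = {3, 6, 8}
Tree: B1–B2, B2–B3, B3–B4, B4–B5, B5–B6, B6–B7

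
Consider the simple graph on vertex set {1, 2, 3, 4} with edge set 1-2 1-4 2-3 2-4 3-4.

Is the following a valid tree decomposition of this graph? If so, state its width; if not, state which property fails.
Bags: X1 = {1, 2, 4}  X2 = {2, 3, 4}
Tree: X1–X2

Yes; width 2.

Vertex coverage: the bags together contain {1, 2, 3, 4}, the full vertex set. Edge coverage: each edge of G has both endpoints in at least one bag. Running intersection: for every vertex, the bags containing it form a connected subtree. All three properties hold, so this is a valid tree decomposition of width max|bag| − 1 = 2, and hence tw(G) ≤ 2.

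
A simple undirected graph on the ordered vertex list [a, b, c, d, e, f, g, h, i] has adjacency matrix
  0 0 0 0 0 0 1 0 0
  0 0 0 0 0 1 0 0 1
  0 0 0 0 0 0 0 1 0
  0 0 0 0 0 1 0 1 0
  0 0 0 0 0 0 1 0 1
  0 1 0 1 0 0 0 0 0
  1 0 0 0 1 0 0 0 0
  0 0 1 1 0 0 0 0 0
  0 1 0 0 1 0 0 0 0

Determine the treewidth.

A width-1 tree decomposition is:
Bags: B1 = {a, g}  B2 = {e, g}  B3 = {e, i}  B4 = {b, i}  B5 = {b, f}  B6 = {d, f}  B7 = {d, h}  B8 = {c, h}
Tree: B1–B2, B2–B3, B3–B4, B4–B5, B5–B6, B6–B7, B7–B8
Every bag has size at most 2, so the width is 2 − 1 = 1 and tw(G) ≤ 1. G has an edge, so its treewidth is at least 1. Hence tw(G) = 1 exactly.

1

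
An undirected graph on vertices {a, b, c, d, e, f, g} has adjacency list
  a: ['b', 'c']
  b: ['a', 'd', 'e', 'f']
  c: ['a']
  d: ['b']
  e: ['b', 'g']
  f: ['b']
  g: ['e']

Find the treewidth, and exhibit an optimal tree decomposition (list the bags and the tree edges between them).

Every bag has size at most 2, so the width is 2 − 1 = 1 and tw(G) ≤ 1. Any graph with an edge has treewidth ≥ 1, and G has the edge b–a. The upper and lower bounds meet at 1, so that is the treewidth.

Treewidth 1.
One such decomposition:
Bags: B1 = {a, b}  B2 = {b, e}  B3 = {e, g}  B4 = {b, f}  B5 = {b, d}  B6 = {a, c}
Tree: B1–B2, B2–B3, B1–B4, B1–B5, B1–B6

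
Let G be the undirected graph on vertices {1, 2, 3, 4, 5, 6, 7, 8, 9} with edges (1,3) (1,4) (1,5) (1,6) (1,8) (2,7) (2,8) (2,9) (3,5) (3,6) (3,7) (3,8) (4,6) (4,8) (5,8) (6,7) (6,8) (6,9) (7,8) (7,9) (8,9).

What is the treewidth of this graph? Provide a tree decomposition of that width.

Treewidth 3.
Bags: B1 = {3, 6, 7, 8}  B2 = {1, 3, 6, 8}  B3 = {6, 7, 8, 9}  B4 = {1, 4, 6, 8}  B5 = {2, 7, 8, 9}  B6 = {1, 3, 5, 8}
Tree: B1–B2, B1–B3, B2–B4, B3–B5, B2–B6

Every bag has size at most 4, so the width is 4 − 1 = 3 and tw(G) ≤ 3. For the lower bound, the 4 vertices {2, 7, 8, 9} are pairwise adjacent, and any tree decomposition puts a clique entirely inside one bag — forcing width ≥ 3. Hence tw(G) = 3 exactly.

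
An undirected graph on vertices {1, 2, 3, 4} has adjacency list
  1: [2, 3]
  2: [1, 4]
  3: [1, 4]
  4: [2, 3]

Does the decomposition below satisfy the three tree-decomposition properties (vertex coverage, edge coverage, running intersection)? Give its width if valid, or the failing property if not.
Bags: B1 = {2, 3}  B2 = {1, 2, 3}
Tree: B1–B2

A tree decomposition must satisfy three properties: every vertex lies in some bag; for every edge, both endpoints lie together in some bag; and for every vertex, the bags containing it form a connected subtree. Here vertex 4 appears in no bag, so the decomposition is invalid.

No — vertex 4 appears in no bag.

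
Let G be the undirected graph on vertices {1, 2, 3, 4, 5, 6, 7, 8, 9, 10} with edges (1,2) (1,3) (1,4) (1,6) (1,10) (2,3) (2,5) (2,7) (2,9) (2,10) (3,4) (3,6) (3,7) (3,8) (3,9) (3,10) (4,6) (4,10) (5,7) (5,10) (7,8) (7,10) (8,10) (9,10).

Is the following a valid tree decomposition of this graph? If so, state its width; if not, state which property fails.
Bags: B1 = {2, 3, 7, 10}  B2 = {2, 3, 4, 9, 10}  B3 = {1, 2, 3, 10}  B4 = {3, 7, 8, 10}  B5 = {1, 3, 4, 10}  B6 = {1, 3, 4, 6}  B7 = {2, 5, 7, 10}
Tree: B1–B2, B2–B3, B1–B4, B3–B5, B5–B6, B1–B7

No — bags containing vertex 4 are not connected in the tree.

A tree decomposition must satisfy three properties: every vertex lies in some bag; for every edge, both endpoints lie together in some bag; and for every vertex, the bags containing it form a connected subtree. Here bags containing vertex 4 are not connected in the tree, so the decomposition is invalid.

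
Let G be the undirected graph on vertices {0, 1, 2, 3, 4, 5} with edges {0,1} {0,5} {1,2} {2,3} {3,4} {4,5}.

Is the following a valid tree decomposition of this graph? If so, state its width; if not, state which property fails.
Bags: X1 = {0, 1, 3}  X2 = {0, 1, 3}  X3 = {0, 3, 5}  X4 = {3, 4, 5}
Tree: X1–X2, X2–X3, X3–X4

A tree decomposition must satisfy three properties: every vertex lies in some bag; for every edge, both endpoints lie together in some bag; and for every vertex, the bags containing it form a connected subtree. Here vertex 2 appears in no bag, so the decomposition is invalid.

No — vertex 2 appears in no bag.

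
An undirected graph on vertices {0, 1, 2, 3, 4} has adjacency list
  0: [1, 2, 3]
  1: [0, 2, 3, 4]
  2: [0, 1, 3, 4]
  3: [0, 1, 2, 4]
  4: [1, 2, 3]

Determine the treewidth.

3

A width-3 tree decomposition is:
Bags: B1 = {1, 2, 3, 4}  B2 = {0, 1, 2, 3}
Tree: B1–B2
Each bag holds 4 vertices, so the decomposition has width 3, which upper-bounds the treewidth. On the other hand G contains the 4-clique {0, 1, 2, 3}. A clique must lie in a single bag of any decomposition, so no decomposition can have width below 3. Hence tw(G) = 3 exactly.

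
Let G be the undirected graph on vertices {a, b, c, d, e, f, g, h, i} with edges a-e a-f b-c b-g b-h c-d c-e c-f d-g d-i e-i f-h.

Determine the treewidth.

3

A width-3 tree decomposition is:
Bags: B1 = {b, f, g, h}  B2 = {b, c, f, g}  B3 = {c, d, f, g}  B4 = {a, c, d, f}  B5 = {a, c, d, e}  B6 = {a, d, e, i}
Tree: B1–B2, B2–B3, B3–B4, B4–B5, B5–B6
Every bag has size at most 4, so the width is 4 − 1 = 3 and tw(G) ≤ 3. For the lower bound: the 4 vertex sets {b,g,h}, {f}, {c}, {a,d,e,i} are disjoint, each induces a connected subgraph, and every pair is joined by at least one edge of G. Contracting each set to a single vertex therefore yields K_{4} as a minor, and since treewidth is minor-monotone, tw(G) ≥ tw(K_{4}) = 3. Combining the bounds, tw(G) = 3.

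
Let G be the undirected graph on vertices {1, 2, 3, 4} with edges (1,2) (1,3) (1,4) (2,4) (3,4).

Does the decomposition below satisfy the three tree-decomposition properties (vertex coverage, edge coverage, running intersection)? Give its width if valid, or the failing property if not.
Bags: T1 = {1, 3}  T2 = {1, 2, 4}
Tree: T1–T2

No — edge (4,3) lies in no bag.

A tree decomposition must satisfy three properties: every vertex lies in some bag; for every edge, both endpoints lie together in some bag; and for every vertex, the bags containing it form a connected subtree. Here edge (4,3) lies in no bag, so the decomposition is invalid.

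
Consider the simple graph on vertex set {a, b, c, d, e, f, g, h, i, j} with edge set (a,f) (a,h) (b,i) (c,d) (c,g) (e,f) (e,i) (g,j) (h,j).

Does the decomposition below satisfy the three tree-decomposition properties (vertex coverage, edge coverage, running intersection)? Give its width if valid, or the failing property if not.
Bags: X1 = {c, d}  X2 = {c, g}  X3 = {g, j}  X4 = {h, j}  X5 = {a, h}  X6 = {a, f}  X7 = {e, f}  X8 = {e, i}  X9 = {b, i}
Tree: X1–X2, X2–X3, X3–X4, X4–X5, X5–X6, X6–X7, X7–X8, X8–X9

Vertex coverage: the bags together contain {a, b, c, d, e, f, g, h, i, j}, the full vertex set. Edge coverage: each edge of G has both endpoints in at least one bag. Running intersection: for every vertex, the bags containing it form a connected subtree. All three properties hold, so this is a valid tree decomposition of width max|bag| − 1 = 1, and hence tw(G) ≤ 1.

Yes; width 1.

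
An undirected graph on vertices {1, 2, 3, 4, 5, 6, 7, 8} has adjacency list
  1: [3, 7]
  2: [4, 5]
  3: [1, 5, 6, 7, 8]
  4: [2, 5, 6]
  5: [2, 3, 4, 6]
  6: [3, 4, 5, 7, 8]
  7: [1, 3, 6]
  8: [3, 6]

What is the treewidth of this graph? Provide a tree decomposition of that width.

Treewidth 2.
One optimal decomposition is:
Bags: B1 = {3, 6, 7}  B2 = {3, 6, 8}  B3 = {3, 5, 6}  B4 = {4, 5, 6}  B5 = {1, 3, 7}  B6 = {2, 4, 5}
Tree: B1–B2, B1–B3, B3–B4, B1–B5, B4–B6

The largest bag has 3 vertices, giving width 2; this decomposition certifies tw(G) ≤ 2. On the other hand G contains the 3-clique {2, 4, 5}. A clique must lie in a single bag of any decomposition, so no decomposition can have width below 2. Combining the bounds, tw(G) = 2.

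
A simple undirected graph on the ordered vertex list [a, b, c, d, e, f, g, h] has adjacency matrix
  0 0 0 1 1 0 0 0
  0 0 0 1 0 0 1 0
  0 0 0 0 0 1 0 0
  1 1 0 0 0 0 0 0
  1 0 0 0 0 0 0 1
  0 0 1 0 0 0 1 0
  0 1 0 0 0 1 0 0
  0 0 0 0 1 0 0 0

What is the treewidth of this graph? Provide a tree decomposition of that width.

The largest bag has 2 vertices, giving width 1; this decomposition certifies tw(G) ≤ 1. G has an edge, so its treewidth is at least 1. Hence tw(G) = 1 exactly.

Treewidth 1.
One such decomposition:
Bags: B1 = {c, f}  B2 = {f, g}  B3 = {b, g}  B4 = {b, d}  B5 = {a, d}  B6 = {a, e}  B7 = {e, h}
Tree: B1–B2, B2–B3, B3–B4, B4–B5, B5–B6, B6–B7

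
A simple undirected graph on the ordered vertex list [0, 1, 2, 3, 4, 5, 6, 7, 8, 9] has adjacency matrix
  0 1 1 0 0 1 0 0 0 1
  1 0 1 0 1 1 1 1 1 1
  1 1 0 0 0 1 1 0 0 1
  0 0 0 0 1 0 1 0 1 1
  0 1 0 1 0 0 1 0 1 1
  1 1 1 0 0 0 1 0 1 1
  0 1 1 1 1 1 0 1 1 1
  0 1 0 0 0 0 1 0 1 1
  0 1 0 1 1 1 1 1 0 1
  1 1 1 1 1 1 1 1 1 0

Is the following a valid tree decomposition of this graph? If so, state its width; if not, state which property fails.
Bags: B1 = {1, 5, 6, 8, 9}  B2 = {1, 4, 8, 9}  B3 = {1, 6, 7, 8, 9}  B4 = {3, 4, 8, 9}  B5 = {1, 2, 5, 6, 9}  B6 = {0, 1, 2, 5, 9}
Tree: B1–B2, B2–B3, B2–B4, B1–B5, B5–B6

No — edge (6,4) lies in no bag.

A tree decomposition must satisfy three properties: every vertex lies in some bag; for every edge, both endpoints lie together in some bag; and for every vertex, the bags containing it form a connected subtree. Here edge (6,4) lies in no bag, so the decomposition is invalid.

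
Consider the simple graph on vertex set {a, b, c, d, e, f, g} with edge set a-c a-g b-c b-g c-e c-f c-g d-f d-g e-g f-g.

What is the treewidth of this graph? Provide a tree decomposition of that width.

Treewidth 2.
One such decomposition:
Bags: B1 = {c, f, g}  B2 = {b, c, g}  B3 = {d, f, g}  B4 = {a, c, g}  B5 = {c, e, g}
Tree: B1–B2, B1–B3, B2–B4, B1–B5

The largest bag has 3 vertices, giving width 2; this decomposition certifies tw(G) ≤ 2. For the lower bound, the 3 vertices {d, f, g} are pairwise adjacent, and any tree decomposition puts a clique entirely inside one bag — forcing width ≥ 2. The upper and lower bounds meet at 2, so that is the treewidth.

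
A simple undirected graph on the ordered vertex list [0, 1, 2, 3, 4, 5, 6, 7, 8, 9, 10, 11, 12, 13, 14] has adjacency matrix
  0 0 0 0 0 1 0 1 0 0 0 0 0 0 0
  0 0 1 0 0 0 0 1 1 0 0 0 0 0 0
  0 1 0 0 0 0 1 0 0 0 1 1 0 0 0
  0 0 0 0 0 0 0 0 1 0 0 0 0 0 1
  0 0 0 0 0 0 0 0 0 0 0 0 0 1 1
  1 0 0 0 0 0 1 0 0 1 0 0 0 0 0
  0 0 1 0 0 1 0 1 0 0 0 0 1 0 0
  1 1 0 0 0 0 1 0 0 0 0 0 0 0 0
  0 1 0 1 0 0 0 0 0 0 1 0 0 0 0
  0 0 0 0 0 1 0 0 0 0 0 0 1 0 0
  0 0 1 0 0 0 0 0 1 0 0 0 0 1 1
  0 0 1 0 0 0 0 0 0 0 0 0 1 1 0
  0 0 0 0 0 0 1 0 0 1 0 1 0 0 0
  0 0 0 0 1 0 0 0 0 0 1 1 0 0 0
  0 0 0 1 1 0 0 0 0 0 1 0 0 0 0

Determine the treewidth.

A width-3 tree decomposition is:
Bags: B1 = {0, 5, 9, 12}  B2 = {0, 5, 6, 12}  B3 = {0, 6, 7, 12}  B4 = {6, 7, 11, 12}  B5 = {2, 6, 7, 11}  B6 = {1, 2, 7, 11}  B7 = {1, 2, 11, 13}  B8 = {1, 2, 10, 13}  B9 = {1, 8, 10, 13}  B10 = {4, 8, 10, 13}  B11 = {4, 8, 10, 14}  B12 = {3, 4, 8, 14}
Tree: B1–B2, B2–B3, B3–B4, B4–B5, B5–B6, B6–B7, B7–B8, B8–B9, B9–B10, B10–B11, B11–B12
The largest bag has 4 vertices, giving width 3; this decomposition certifies tw(G) ≤ 3. For the lower bound: the 4 vertex sets {0,5,9}, {12}, {6}, {1,2,7,11} are disjoint, each induces a connected subgraph, and every pair is joined by at least one edge of G. Contracting each set to a single vertex therefore yields K_{4} as a minor, and since treewidth is minor-monotone, tw(G) ≥ tw(K_{4}) = 3. Combining the bounds, tw(G) = 3.

3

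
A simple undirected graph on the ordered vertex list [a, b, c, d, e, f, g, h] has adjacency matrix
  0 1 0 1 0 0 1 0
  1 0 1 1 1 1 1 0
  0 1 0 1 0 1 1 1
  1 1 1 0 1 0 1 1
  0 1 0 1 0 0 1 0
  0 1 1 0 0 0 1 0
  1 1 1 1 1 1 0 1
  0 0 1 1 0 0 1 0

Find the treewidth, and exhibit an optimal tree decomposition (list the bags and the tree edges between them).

The largest bag has 4 vertices, giving width 3; this decomposition certifies tw(G) ≤ 3. For the lower bound, the 4 vertices {c, d, g, h} are pairwise adjacent, and any tree decomposition puts a clique entirely inside one bag — forcing width ≥ 3. Therefore the treewidth is 3.

Treewidth 3.
One optimal decomposition is:
Bags: B1 = {c, d, g, h}  B2 = {b, c, d, g}  B3 = {b, c, f, g}  B4 = {a, b, d, g}  B5 = {b, d, e, g}
Tree: B1–B2, B2–B3, B2–B4, B4–B5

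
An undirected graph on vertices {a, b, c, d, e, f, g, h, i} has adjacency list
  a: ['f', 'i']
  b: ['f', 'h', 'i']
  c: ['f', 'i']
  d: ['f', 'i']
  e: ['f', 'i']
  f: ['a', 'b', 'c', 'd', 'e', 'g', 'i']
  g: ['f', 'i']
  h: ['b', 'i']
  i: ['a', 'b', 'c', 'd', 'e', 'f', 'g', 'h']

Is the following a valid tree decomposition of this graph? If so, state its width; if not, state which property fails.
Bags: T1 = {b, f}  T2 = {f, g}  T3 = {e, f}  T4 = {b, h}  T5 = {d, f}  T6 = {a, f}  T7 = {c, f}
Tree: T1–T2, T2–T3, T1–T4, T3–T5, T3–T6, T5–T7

No — vertex i appears in no bag.

A tree decomposition must satisfy three properties: every vertex lies in some bag; for every edge, both endpoints lie together in some bag; and for every vertex, the bags containing it form a connected subtree. Here vertex i appears in no bag, so the decomposition is invalid.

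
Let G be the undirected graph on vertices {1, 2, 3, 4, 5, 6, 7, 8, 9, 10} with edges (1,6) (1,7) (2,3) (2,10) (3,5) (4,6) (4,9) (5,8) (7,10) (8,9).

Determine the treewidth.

A width-2 tree decomposition is:
Bags: B1 = {2, 3, 5}  B2 = {2, 5, 10}  B3 = {5, 7, 10}  B4 = {1, 5, 7}  B5 = {1, 5, 6}  B6 = {4, 5, 6}  B7 = {4, 5, 9}  B8 = {5, 8, 9}
Tree: B1–B2, B2–B3, B3–B4, B4–B5, B5–B6, B6–B7, B7–B8
The largest bag has 3 vertices, giving width 2; this decomposition certifies tw(G) ≤ 2. For the lower bound, G contains the cycle 5–3–2–10–7–1–6–4–9–8–5, so G is not a forest; only forests have treewidth ≤ 1, hence tw(G) ≥ 2. Combining the bounds, tw(G) = 2.

2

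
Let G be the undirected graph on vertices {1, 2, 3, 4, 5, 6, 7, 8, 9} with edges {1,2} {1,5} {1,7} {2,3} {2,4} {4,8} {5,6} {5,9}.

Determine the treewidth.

1

A width-1 tree decomposition is:
Bags: B1 = {1, 2}  B2 = {1, 5}  B3 = {1, 7}  B4 = {2, 3}  B5 = {5, 6}  B6 = {2, 4}  B7 = {5, 9}  B8 = {4, 8}
Tree: B1–B2, B1–B3, B1–B4, B2–B5, B4–B6, B5–B7, B6–B8
Every bag has size at most 2, so the width is 2 − 1 = 1 and tw(G) ≤ 1. G has an edge, so its treewidth is at least 1. Combining the bounds, tw(G) = 1.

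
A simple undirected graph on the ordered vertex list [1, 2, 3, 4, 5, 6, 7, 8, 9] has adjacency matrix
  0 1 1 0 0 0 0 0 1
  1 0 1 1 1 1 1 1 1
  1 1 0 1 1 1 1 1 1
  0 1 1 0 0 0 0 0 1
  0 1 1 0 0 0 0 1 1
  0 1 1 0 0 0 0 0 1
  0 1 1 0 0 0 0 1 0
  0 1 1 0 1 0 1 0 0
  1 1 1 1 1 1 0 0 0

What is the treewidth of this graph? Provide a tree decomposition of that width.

The largest bag has 4 vertices, giving width 3; this decomposition certifies tw(G) ≤ 3. For the lower bound, the 4 vertices {2, 3, 5, 8} are pairwise adjacent, and any tree decomposition puts a clique entirely inside one bag — forcing width ≥ 3. Combining the bounds, tw(G) = 3.

Treewidth 3.
Bags: B1 = {2, 3, 4, 9}  B2 = {2, 3, 5, 9}  B3 = {2, 3, 6, 9}  B4 = {2, 3, 5, 8}  B5 = {2, 3, 7, 8}  B6 = {1, 2, 3, 9}
Tree: B1–B2, B1–B3, B2–B4, B4–B5, B1–B6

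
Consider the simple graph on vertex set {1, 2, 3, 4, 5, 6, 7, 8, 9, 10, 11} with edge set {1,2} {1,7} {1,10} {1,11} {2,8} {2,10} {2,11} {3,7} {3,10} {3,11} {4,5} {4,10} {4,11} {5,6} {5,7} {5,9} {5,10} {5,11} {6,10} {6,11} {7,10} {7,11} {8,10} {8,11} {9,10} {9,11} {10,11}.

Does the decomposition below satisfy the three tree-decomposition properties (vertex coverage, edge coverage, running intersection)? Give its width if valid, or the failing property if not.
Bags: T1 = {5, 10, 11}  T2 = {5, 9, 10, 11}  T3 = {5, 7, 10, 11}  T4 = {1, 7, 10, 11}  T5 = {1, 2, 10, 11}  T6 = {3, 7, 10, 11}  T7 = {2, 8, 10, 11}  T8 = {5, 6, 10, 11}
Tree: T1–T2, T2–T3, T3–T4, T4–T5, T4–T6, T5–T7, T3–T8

A tree decomposition must satisfy three properties: every vertex lies in some bag; for every edge, both endpoints lie together in some bag; and for every vertex, the bags containing it form a connected subtree. Here vertex 4 appears in no bag, so the decomposition is invalid.

No — vertex 4 appears in no bag.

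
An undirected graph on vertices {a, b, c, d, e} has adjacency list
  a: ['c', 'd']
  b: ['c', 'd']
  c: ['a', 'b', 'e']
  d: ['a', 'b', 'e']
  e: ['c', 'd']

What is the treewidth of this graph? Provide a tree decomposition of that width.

Every bag has size at most 3, so the width is 3 − 1 = 2 and tw(G) ≤ 2. The edges c–a–d–b–c form a cycle, so G is not a tree and its treewidth is at least 2. Therefore the treewidth is 2.

Treewidth 2.
Bags: B1 = {a, c, d}  B2 = {b, c, d}  B3 = {c, d, e}
Tree: B1–B2, B2–B3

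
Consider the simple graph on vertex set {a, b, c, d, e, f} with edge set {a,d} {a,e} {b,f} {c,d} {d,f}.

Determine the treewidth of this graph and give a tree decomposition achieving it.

The largest bag has 2 vertices, giving width 1; this decomposition certifies tw(G) ≤ 1. G has an edge, so its treewidth is at least 1. Therefore the treewidth is 1.

Treewidth 1.
Bags: B1 = {a, d}  B2 = {d, f}  B3 = {a, e}  B4 = {c, d}  B5 = {b, f}
Tree: B1–B2, B1–B3, B2–B4, B2–B5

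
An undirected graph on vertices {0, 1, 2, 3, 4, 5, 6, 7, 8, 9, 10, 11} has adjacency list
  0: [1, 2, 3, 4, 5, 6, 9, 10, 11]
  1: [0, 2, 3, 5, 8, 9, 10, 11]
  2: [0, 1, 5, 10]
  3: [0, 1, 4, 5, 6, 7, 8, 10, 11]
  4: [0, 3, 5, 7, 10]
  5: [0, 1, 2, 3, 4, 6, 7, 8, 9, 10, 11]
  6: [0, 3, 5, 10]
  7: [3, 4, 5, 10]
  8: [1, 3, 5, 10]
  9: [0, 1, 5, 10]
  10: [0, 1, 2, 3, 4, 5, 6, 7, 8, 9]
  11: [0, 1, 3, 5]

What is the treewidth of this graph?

4

A width-4 tree decomposition is:
Bags: B1 = {0, 3, 4, 5, 10}  B2 = {0, 3, 5, 6, 10}  B3 = {0, 1, 3, 5, 10}  B4 = {0, 1, 3, 5, 11}  B5 = {1, 3, 5, 8, 10}  B6 = {3, 4, 5, 7, 10}  B7 = {0, 1, 5, 9, 10}  B8 = {0, 1, 2, 5, 10}
Tree: B1–B2, B2–B3, B3–B4, B3–B5, B1–B6, B3–B7, B3–B8
The largest bag has 5 vertices, giving width 4; this decomposition certifies tw(G) ≤ 4. Conversely, {0, 1, 5, 9, 10} is a clique of size 5, and the vertices of any clique must share a bag in every tree decomposition; so some bag has ≥ 5 vertices and tw(G) ≥ 4. Hence tw(G) = 4 exactly.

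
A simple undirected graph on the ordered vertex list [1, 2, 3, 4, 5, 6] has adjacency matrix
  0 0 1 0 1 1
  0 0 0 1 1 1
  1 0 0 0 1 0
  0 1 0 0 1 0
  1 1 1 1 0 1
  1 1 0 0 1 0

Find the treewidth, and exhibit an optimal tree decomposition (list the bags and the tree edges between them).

Treewidth 2.
One such decomposition:
Bags: B1 = {1, 5, 6}  B2 = {2, 5, 6}  B3 = {2, 4, 5}  B4 = {1, 3, 5}
Tree: B1–B2, B2–B3, B1–B4

The largest bag has 3 vertices, giving width 2; this decomposition certifies tw(G) ≤ 2. Conversely, {1, 3, 5} is a clique of size 3, and the vertices of any clique must share a bag in every tree decomposition; so some bag has ≥ 3 vertices and tw(G) ≥ 2. Therefore the treewidth is 2.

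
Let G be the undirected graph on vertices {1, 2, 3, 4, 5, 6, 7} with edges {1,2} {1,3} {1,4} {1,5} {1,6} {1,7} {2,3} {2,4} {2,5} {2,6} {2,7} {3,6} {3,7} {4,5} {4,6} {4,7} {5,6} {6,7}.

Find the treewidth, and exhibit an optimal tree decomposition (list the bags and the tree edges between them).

Treewidth 4.
One optimal decomposition is:
Bags: B1 = {1, 2, 4, 5, 6}  B2 = {1, 2, 4, 6, 7}  B3 = {1, 2, 3, 6, 7}
Tree: B1–B2, B2–B3

Every bag has size at most 5, so the width is 5 − 1 = 4 and tw(G) ≤ 4. For the lower bound, the 5 vertices {1, 2, 3, 6, 7} are pairwise adjacent, and any tree decomposition puts a clique entirely inside one bag — forcing width ≥ 4. Therefore the treewidth is 4.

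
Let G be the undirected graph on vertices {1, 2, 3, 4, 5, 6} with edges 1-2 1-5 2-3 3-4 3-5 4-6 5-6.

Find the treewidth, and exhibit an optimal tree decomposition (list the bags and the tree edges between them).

Treewidth 2.
Bags: B1 = {1, 2, 3}  B2 = {1, 3, 5}  B3 = {3, 4, 5}  B4 = {4, 5, 6}
Tree: B1–B2, B2–B3, B3–B4

The largest bag has 3 vertices, giving width 2; this decomposition certifies tw(G) ≤ 2. The edges 2–1–5–3–2 form a cycle, so G is not a tree and its treewidth is at least 2. The upper and lower bounds meet at 2, so that is the treewidth.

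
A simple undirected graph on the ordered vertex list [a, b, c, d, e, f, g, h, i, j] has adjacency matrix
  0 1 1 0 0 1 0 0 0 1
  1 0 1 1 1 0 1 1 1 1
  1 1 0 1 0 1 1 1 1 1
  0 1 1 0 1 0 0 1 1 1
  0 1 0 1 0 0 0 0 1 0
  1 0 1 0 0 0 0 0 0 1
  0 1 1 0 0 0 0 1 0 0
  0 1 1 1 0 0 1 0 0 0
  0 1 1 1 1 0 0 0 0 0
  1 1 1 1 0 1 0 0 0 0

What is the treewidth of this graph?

3

A width-3 tree decomposition is:
Bags: B1 = {b, c, d, h}  B2 = {b, c, g, h}  B3 = {b, c, d, j}  B4 = {b, c, d, i}  B5 = {a, b, c, j}  B6 = {a, c, f, j}  B7 = {b, d, e, i}
Tree: B1–B2, B1–B3, B3–B4, B3–B5, B5–B6, B4–B7
Each bag holds 4 vertices, so the decomposition has width 3, which upper-bounds the treewidth. For the lower bound, the 4 vertices {a, c, f, j} are pairwise adjacent, and any tree decomposition puts a clique entirely inside one bag — forcing width ≥ 3. Combining the bounds, tw(G) = 3.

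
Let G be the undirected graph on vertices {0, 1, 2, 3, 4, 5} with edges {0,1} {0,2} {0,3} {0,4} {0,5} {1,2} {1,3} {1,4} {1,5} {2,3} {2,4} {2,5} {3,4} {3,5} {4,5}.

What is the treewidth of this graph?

A width-5 tree decomposition is:
Bags: B1 = {0, 1, 2, 3, 4, 5}
Tree: (single bag)
A single bag containing all 6 vertices is trivially a valid decomposition of width 5. For the lower bound, the 6 vertices {0, 1, 2, 3, 4, 5} are pairwise adjacent, and any tree decomposition puts a clique entirely inside one bag — forcing width ≥ 5. The upper and lower bounds meet at 5, so that is the treewidth.

5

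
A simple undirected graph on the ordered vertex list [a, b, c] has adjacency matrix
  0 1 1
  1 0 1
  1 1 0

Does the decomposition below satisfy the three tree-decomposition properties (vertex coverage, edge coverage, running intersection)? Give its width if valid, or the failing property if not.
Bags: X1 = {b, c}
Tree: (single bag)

No — vertex a appears in no bag.

A tree decomposition must satisfy three properties: every vertex lies in some bag; for every edge, both endpoints lie together in some bag; and for every vertex, the bags containing it form a connected subtree. Here vertex a appears in no bag, so the decomposition is invalid.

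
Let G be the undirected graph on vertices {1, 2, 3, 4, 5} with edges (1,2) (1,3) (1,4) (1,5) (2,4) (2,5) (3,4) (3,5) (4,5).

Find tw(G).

A width-3 tree decomposition is:
Bags: B1 = {1, 3, 4, 5}  B2 = {1, 2, 4, 5}
Tree: B1–B2
Each bag holds 4 vertices, so the decomposition has width 3, which upper-bounds the treewidth. Conversely, {1, 2, 4, 5} is a clique of size 4, and the vertices of any clique must share a bag in every tree decomposition; so some bag has ≥ 4 vertices and tw(G) ≥ 3. Therefore the treewidth is 3.

3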